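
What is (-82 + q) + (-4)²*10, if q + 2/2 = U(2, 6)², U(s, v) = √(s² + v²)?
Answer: 117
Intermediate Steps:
q = 39 (q = -1 + (√(2² + 6²))² = -1 + (√(4 + 36))² = -1 + (√40)² = -1 + (2*√10)² = -1 + 40 = 39)
(-82 + q) + (-4)²*10 = (-82 + 39) + (-4)²*10 = -43 + 16*10 = -43 + 160 = 117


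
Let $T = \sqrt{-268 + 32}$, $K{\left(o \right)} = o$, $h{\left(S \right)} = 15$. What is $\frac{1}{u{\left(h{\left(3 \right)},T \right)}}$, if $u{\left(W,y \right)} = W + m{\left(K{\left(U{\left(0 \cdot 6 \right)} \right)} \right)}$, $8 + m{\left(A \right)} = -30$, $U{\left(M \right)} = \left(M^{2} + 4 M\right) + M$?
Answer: $- \frac{1}{23} \approx -0.043478$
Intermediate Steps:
$U{\left(M \right)} = M^{2} + 5 M$
$m{\left(A \right)} = -38$ ($m{\left(A \right)} = -8 - 30 = -38$)
$T = 2 i \sqrt{59}$ ($T = \sqrt{-236} = 2 i \sqrt{59} \approx 15.362 i$)
$u{\left(W,y \right)} = -38 + W$ ($u{\left(W,y \right)} = W - 38 = -38 + W$)
$\frac{1}{u{\left(h{\left(3 \right)},T \right)}} = \frac{1}{-38 + 15} = \frac{1}{-23} = - \frac{1}{23}$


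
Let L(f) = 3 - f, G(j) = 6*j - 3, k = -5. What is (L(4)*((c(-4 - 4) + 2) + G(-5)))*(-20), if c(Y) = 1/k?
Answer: -624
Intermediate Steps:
c(Y) = -1/5 (c(Y) = 1/(-5) = -1/5)
G(j) = -3 + 6*j
(L(4)*((c(-4 - 4) + 2) + G(-5)))*(-20) = ((3 - 1*4)*((-1/5 + 2) + (-3 + 6*(-5))))*(-20) = ((3 - 4)*(9/5 + (-3 - 30)))*(-20) = -(9/5 - 33)*(-20) = -1*(-156/5)*(-20) = (156/5)*(-20) = -624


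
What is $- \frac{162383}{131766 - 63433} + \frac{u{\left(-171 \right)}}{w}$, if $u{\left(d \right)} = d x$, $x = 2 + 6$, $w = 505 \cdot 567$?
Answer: $- \frac{5176601761}{2174014395} \approx -2.3811$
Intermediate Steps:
$w = 286335$
$x = 8$
$u{\left(d \right)} = 8 d$ ($u{\left(d \right)} = d 8 = 8 d$)
$- \frac{162383}{131766 - 63433} + \frac{u{\left(-171 \right)}}{w} = - \frac{162383}{131766 - 63433} + \frac{8 \left(-171\right)}{286335} = - \frac{162383}{131766 - 63433} - \frac{152}{31815} = - \frac{162383}{68333} - \frac{152}{31815} = - \frac{5176601761}{2174014395}$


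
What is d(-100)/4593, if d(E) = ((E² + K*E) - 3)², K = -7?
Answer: 114425809/4593 ≈ 24913.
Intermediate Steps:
d(E) = (-3 + E² - 7*E)² (d(E) = ((E² - 7*E) - 3)² = (-3 + E² - 7*E)²)
d(-100)/4593 = (-3 + (-100)² - 7*(-100))²/4593 = (-3 + 10000 + 700)²*(1/4593) = 10697²*(1/4593) = 114425809*(1/4593) = 114425809/4593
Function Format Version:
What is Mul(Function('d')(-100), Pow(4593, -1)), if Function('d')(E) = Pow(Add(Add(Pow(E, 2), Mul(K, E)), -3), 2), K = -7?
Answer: Rational(114425809, 4593) ≈ 24913.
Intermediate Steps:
Function('d')(E) = Pow(Add(-3, Pow(E, 2), Mul(-7, E)), 2) (Function('d')(E) = Pow(Add(Add(Pow(E, 2), Mul(-7, E)), -3), 2) = Pow(Add(-3, Pow(E, 2), Mul(-7, E)), 2))
Mul(Function('d')(-100), Pow(4593, -1)) = Mul(Pow(Add(-3, Pow(-100, 2), Mul(-7, -100)), 2), Pow(4593, -1)) = Mul(Pow(Add(-3, 10000, 700), 2), Rational(1, 4593)) = Mul(Pow(10697, 2), Rational(1, 4593)) = Mul(114425809, Rational(1, 4593)) = Rational(114425809, 4593)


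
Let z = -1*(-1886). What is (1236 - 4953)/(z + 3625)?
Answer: -1239/1837 ≈ -0.67447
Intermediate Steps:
z = 1886
(1236 - 4953)/(z + 3625) = (1236 - 4953)/(1886 + 3625) = -3717/5511 = -3717*1/5511 = -1239/1837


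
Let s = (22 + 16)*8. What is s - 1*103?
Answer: 201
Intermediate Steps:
s = 304 (s = 38*8 = 304)
s - 1*103 = 304 - 1*103 = 304 - 103 = 201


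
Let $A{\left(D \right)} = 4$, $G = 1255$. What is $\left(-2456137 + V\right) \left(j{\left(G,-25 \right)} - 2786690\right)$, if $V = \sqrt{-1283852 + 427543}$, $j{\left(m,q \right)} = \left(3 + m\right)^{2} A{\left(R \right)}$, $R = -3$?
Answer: $-8703483564542 + 3543566 i \sqrt{856309} \approx -8.7035 \cdot 10^{12} + 3.2791 \cdot 10^{9} i$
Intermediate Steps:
$j{\left(m,q \right)} = 4 \left(3 + m\right)^{2}$ ($j{\left(m,q \right)} = \left(3 + m\right)^{2} \cdot 4 = 4 \left(3 + m\right)^{2}$)
$V = i \sqrt{856309}$ ($V = \sqrt{-856309} = i \sqrt{856309} \approx 925.37 i$)
$\left(-2456137 + V\right) \left(j{\left(G,-25 \right)} - 2786690\right) = \left(-2456137 + i \sqrt{856309}\right) \left(4 \left(3 + 1255\right)^{2} - 2786690\right) = \left(-2456137 + i \sqrt{856309}\right) \left(4 \cdot 1258^{2} - 2786690\right) = \left(-2456137 + i \sqrt{856309}\right) \left(4 \cdot 1582564 - 2786690\right) = \left(-2456137 + i \sqrt{856309}\right) \left(6330256 - 2786690\right) = \left(-2456137 + i \sqrt{856309}\right) 3543566 = -8703483564542 + 3543566 i \sqrt{856309}$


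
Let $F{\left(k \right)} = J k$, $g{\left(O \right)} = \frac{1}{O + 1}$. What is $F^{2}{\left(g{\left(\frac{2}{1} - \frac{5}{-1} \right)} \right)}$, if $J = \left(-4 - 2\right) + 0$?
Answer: $\frac{9}{16} \approx 0.5625$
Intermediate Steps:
$J = -6$ ($J = -6 + 0 = -6$)
$g{\left(O \right)} = \frac{1}{1 + O}$
$F{\left(k \right)} = - 6 k$
$F^{2}{\left(g{\left(\frac{2}{1} - \frac{5}{-1} \right)} \right)} = \left(- \frac{6}{1 + \left(\frac{2}{1} - \frac{5}{-1}\right)}\right)^{2} = \left(- \frac{6}{1 + \left(2 \cdot 1 - -5\right)}\right)^{2} = \left(- \frac{6}{1 + \left(2 + 5\right)}\right)^{2} = \left(- \frac{6}{1 + 7}\right)^{2} = \left(- \frac{6}{8}\right)^{2} = \left(\left(-6\right) \frac{1}{8}\right)^{2} = \left(- \frac{3}{4}\right)^{2} = \frac{9}{16}$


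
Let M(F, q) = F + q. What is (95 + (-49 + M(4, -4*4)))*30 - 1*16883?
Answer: -15863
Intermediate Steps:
(95 + (-49 + M(4, -4*4)))*30 - 1*16883 = (95 + (-49 + (4 - 4*4)))*30 - 1*16883 = (95 + (-49 + (4 - 16)))*30 - 16883 = (95 + (-49 - 12))*30 - 16883 = (95 - 61)*30 - 16883 = 34*30 - 16883 = 1020 - 16883 = -15863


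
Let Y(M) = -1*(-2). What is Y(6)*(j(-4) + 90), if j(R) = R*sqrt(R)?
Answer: 180 - 16*I ≈ 180.0 - 16.0*I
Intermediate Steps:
Y(M) = 2
j(R) = R**(3/2)
Y(6)*(j(-4) + 90) = 2*((-4)**(3/2) + 90) = 2*(-8*I + 90) = 2*(90 - 8*I) = 180 - 16*I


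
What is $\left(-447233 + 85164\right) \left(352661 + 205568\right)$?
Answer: $-202117415801$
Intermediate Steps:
$\left(-447233 + 85164\right) \left(352661 + 205568\right) = \left(-362069\right) 558229 = -202117415801$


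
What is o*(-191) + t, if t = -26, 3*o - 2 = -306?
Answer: 57986/3 ≈ 19329.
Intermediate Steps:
o = -304/3 (o = ⅔ + (⅓)*(-306) = ⅔ - 102 = -304/3 ≈ -101.33)
o*(-191) + t = -304/3*(-191) - 26 = 58064/3 - 26 = 57986/3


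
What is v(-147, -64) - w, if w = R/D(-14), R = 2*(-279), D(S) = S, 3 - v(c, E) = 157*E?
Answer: 70078/7 ≈ 10011.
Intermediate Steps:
v(c, E) = 3 - 157*E
R = -558
w = 279/7 (w = -558/(-14) = -558*(-1/14) = 279/7 ≈ 39.857)
v(-147, -64) - w = (3 - 157*(-64)) - 1*279/7 = (3 + 10048) - 279/7 = 10051 - 279/7 = 70078/7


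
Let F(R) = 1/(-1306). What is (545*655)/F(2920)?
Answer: -466209350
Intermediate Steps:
F(R) = -1/1306
(545*655)/F(2920) = (545*655)/(-1/1306) = 356975*(-1306) = -466209350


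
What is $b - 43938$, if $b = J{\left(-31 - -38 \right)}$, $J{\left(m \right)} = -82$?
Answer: $-44020$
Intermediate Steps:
$b = -82$
$b - 43938 = -82 - 43938 = -44020$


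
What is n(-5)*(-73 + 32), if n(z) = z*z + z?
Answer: -820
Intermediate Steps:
n(z) = z + z² (n(z) = z² + z = z + z²)
n(-5)*(-73 + 32) = (-5*(1 - 5))*(-73 + 32) = -5*(-4)*(-41) = 20*(-41) = -820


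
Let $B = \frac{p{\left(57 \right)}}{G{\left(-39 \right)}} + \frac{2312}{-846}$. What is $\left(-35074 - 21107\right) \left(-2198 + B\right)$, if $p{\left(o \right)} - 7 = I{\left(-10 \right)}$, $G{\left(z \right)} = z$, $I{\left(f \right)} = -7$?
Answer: $\frac{17433151570}{141} \approx 1.2364 \cdot 10^{8}$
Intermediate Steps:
$p{\left(o \right)} = 0$ ($p{\left(o \right)} = 7 - 7 = 0$)
$B = - \frac{1156}{423}$ ($B = \frac{0}{-39} + \frac{2312}{-846} = 0 \left(- \frac{1}{39}\right) + 2312 \left(- \frac{1}{846}\right) = 0 - \frac{1156}{423} = - \frac{1156}{423} \approx -2.7329$)
$\left(-35074 - 21107\right) \left(-2198 + B\right) = \left(-35074 - 21107\right) \left(-2198 - \frac{1156}{423}\right) = \left(-56181\right) \left(- \frac{930910}{423}\right) = \frac{17433151570}{141}$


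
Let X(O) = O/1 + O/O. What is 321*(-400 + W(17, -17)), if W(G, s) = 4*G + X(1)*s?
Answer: -117486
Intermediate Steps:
X(O) = 1 + O (X(O) = O*1 + 1 = O + 1 = 1 + O)
W(G, s) = 2*s + 4*G (W(G, s) = 4*G + (1 + 1)*s = 4*G + 2*s = 2*s + 4*G)
321*(-400 + W(17, -17)) = 321*(-400 + (2*(-17) + 4*17)) = 321*(-400 + (-34 + 68)) = 321*(-400 + 34) = 321*(-366) = -117486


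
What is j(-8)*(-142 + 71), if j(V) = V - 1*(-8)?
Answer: 0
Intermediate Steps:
j(V) = 8 + V (j(V) = V + 8 = 8 + V)
j(-8)*(-142 + 71) = (8 - 8)*(-142 + 71) = 0*(-71) = 0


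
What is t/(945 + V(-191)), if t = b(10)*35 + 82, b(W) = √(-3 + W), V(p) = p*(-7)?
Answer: 41/1141 + 5*√7/326 ≈ 0.076512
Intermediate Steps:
V(p) = -7*p
t = 82 + 35*√7 (t = √(-3 + 10)*35 + 82 = √7*35 + 82 = 35*√7 + 82 = 82 + 35*√7 ≈ 174.60)
t/(945 + V(-191)) = (82 + 35*√7)/(945 - 7*(-191)) = (82 + 35*√7)/(945 + 1337) = (82 + 35*√7)/2282 = (82 + 35*√7)*(1/2282) = 41/1141 + 5*√7/326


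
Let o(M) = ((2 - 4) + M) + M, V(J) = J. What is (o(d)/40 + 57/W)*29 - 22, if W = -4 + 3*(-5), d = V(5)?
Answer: -516/5 ≈ -103.20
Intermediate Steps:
d = 5
W = -19 (W = -4 - 15 = -19)
o(M) = -2 + 2*M (o(M) = (-2 + M) + M = -2 + 2*M)
(o(d)/40 + 57/W)*29 - 22 = ((-2 + 2*5)/40 + 57/(-19))*29 - 22 = ((-2 + 10)*(1/40) + 57*(-1/19))*29 - 22 = (8*(1/40) - 3)*29 - 22 = (⅕ - 3)*29 - 22 = -14/5*29 - 22 = -406/5 - 22 = -516/5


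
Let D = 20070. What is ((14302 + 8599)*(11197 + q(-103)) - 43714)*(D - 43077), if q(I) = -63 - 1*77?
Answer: -5824742997501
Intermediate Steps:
q(I) = -140 (q(I) = -63 - 77 = -140)
((14302 + 8599)*(11197 + q(-103)) - 43714)*(D - 43077) = ((14302 + 8599)*(11197 - 140) - 43714)*(20070 - 43077) = (22901*11057 - 43714)*(-23007) = (253216357 - 43714)*(-23007) = 253172643*(-23007) = -5824742997501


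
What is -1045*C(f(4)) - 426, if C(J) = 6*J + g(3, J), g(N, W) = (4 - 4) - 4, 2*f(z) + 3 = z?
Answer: 619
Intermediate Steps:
f(z) = -3/2 + z/2
g(N, W) = -4 (g(N, W) = 0 - 4 = -4)
C(J) = -4 + 6*J (C(J) = 6*J - 4 = -4 + 6*J)
-1045*C(f(4)) - 426 = -1045*(-4 + 6*(-3/2 + (1/2)*4)) - 426 = -1045*(-4 + 6*(-3/2 + 2)) - 426 = -1045*(-4 + 6*(1/2)) - 426 = -1045*(-4 + 3) - 426 = -1045*(-1) - 426 = 1045 - 426 = 619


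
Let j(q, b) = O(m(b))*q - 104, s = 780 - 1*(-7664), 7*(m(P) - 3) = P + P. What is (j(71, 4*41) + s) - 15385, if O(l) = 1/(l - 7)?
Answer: -2113003/300 ≈ -7043.3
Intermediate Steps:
m(P) = 3 + 2*P/7 (m(P) = 3 + (P + P)/7 = 3 + (2*P)/7 = 3 + 2*P/7)
s = 8444 (s = 780 + 7664 = 8444)
O(l) = 1/(-7 + l)
j(q, b) = -104 + q/(-4 + 2*b/7) (j(q, b) = q/(-7 + (3 + 2*b/7)) - 104 = q/(-4 + 2*b/7) - 104 = -104 + q/(-4 + 2*b/7))
(j(71, 4*41) + s) - 15385 = ((2912 - 832*41 + 7*71)/(2*(-14 + 4*41)) + 8444) - 15385 = ((2912 - 208*164 + 497)/(2*(-14 + 164)) + 8444) - 15385 = ((½)*(2912 - 34112 + 497)/150 + 8444) - 15385 = ((½)*(1/150)*(-30703) + 8444) - 15385 = (-30703/300 + 8444) - 15385 = 2502497/300 - 15385 = -2113003/300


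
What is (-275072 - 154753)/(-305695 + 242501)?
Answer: 429825/63194 ≈ 6.8017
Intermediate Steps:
(-275072 - 154753)/(-305695 + 242501) = -429825/(-63194) = -429825*(-1/63194) = 429825/63194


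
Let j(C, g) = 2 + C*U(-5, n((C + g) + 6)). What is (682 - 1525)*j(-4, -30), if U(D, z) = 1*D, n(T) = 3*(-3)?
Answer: -18546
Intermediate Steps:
n(T) = -9
U(D, z) = D
j(C, g) = 2 - 5*C (j(C, g) = 2 + C*(-5) = 2 - 5*C)
(682 - 1525)*j(-4, -30) = (682 - 1525)*(2 - 5*(-4)) = -843*(2 + 20) = -843*22 = -18546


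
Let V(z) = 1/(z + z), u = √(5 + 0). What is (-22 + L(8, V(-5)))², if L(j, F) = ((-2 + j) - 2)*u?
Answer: 564 - 176*√5 ≈ 170.45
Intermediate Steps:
u = √5 ≈ 2.2361
V(z) = 1/(2*z)
L(j, F) = √5*(-4 + j) (L(j, F) = ((-2 + j) - 2)*√5 = (-4 + j)*√5 = √5*(-4 + j))
(-22 + L(8, V(-5)))² = (-22 + √5*(-4 + 8))² = (-22 + √5*4)² = (-22 + 4*√5)²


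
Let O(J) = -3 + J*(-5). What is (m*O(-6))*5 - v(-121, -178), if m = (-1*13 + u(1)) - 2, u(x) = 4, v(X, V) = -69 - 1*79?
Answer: -1337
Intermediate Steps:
v(X, V) = -148 (v(X, V) = -69 - 79 = -148)
O(J) = -3 - 5*J
m = -11 (m = (-1*13 + 4) - 2 = (-13 + 4) - 2 = -9 - 2 = -11)
(m*O(-6))*5 - v(-121, -178) = -11*(-3 - 5*(-6))*5 - 1*(-148) = -11*(-3 + 30)*5 + 148 = -11*27*5 + 148 = -297*5 + 148 = -1485 + 148 = -1337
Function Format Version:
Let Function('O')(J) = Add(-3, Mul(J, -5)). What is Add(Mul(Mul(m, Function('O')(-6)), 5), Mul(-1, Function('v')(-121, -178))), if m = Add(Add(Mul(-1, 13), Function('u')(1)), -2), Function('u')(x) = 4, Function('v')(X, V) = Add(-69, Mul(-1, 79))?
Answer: -1337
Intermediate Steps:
Function('v')(X, V) = -148 (Function('v')(X, V) = Add(-69, -79) = -148)
Function('O')(J) = Add(-3, Mul(-5, J))
m = -11 (m = Add(Add(Mul(-1, 13), 4), -2) = Add(Add(-13, 4), -2) = Add(-9, -2) = -11)
Add(Mul(Mul(m, Function('O')(-6)), 5), Mul(-1, Function('v')(-121, -178))) = Add(Mul(Mul(-11, Add(-3, Mul(-5, -6))), 5), Mul(-1, -148)) = Add(Mul(Mul(-11, Add(-3, 30)), 5), 148) = Add(Mul(Mul(-11, 27), 5), 148) = Add(Mul(-297, 5), 148) = Add(-1485, 148) = -1337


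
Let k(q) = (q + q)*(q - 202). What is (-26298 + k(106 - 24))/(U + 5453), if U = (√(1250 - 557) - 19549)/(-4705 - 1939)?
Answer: -2768337942859698/328502593254067 - 229108374*√77/328502593254067 ≈ -8.4272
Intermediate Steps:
U = 19549/6644 - 3*√77/6644 (U = (√693 - 19549)/(-6644) = (3*√77 - 19549)*(-1/6644) = (-19549 + 3*√77)*(-1/6644) = 19549/6644 - 3*√77/6644 ≈ 2.9384)
k(q) = 2*q*(-202 + q) (k(q) = (2*q)*(-202 + q) = 2*q*(-202 + q))
(-26298 + k(106 - 24))/(U + 5453) = (-26298 + 2*(106 - 24)*(-202 + (106 - 24)))/((19549/6644 - 3*√77/6644) + 5453) = (-26298 + 2*82*(-202 + 82))/(36249281/6644 - 3*√77/6644) = (-26298 + 2*82*(-120))/(36249281/6644 - 3*√77/6644) = (-26298 - 19680)/(36249281/6644 - 3*√77/6644) = -45978/(36249281/6644 - 3*√77/6644)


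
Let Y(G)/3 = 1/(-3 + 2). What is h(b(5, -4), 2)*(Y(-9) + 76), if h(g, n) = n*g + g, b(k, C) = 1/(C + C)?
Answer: -219/8 ≈ -27.375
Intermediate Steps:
b(k, C) = 1/(2*C)
h(g, n) = g + g*n (h(g, n) = g*n + g = g + g*n)
Y(G) = -3 (Y(G) = 3/(-3 + 2) = 3/(-1) = 3*(-1) = -3)
h(b(5, -4), 2)*(Y(-9) + 76) = (((1/2)/(-4))*(1 + 2))*(-3 + 76) = (((1/2)*(-1/4))*3)*73 = -1/8*3*73 = -3/8*73 = -219/8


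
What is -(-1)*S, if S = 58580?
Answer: 58580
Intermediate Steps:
-(-1)*S = -(-1)*58580 = -1*(-58580) = 58580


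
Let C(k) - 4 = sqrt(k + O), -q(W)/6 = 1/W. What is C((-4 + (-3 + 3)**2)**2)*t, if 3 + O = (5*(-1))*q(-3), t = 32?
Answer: 128 + 32*sqrt(3) ≈ 183.43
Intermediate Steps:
q(W) = -6/W
O = -13 (O = -3 + (5*(-1))*(-6/(-3)) = -3 - (-30)*(-1)/3 = -3 - 5*2 = -3 - 10 = -13)
C(k) = 4 + sqrt(-13 + k) (C(k) = 4 + sqrt(k - 13) = 4 + sqrt(-13 + k))
C((-4 + (-3 + 3)**2)**2)*t = (4 + sqrt(-13 + (-4 + (-3 + 3)**2)**2))*32 = (4 + sqrt(-13 + (-4 + 0**2)**2))*32 = (4 + sqrt(-13 + (-4 + 0)**2))*32 = (4 + sqrt(-13 + (-4)**2))*32 = (4 + sqrt(-13 + 16))*32 = (4 + sqrt(3))*32 = 128 + 32*sqrt(3)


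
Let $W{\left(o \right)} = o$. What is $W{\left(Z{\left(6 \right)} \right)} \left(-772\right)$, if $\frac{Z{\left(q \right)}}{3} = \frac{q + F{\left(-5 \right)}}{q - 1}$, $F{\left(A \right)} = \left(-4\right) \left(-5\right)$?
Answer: $- \frac{60216}{5} \approx -12043.0$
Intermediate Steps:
$F{\left(A \right)} = 20$
$Z{\left(q \right)} = \frac{3 \left(20 + q\right)}{-1 + q}$ ($Z{\left(q \right)} = 3 \frac{q + 20}{q - 1} = 3 \frac{20 + q}{-1 + q} = \frac{3 \left(20 + q\right)}{-1 + q}$)
$W{\left(Z{\left(6 \right)} \right)} \left(-772\right) = \frac{3 \left(20 + 6\right)}{-1 + 6} \left(-772\right) = 3 \cdot \frac{1}{5} \cdot 26 \left(-772\right) = \frac{78}{5} \left(-772\right) = - \frac{60216}{5}$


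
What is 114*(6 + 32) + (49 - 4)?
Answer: 4377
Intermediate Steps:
114*(6 + 32) + (49 - 4) = 114*38 + 45 = 4332 + 45 = 4377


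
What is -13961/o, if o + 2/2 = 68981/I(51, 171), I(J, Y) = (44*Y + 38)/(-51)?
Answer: 105573082/3525593 ≈ 29.945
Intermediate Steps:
I(J, Y) = -38/51 - 44*Y/51 (I(J, Y) = (38 + 44*Y)*(-1/51) = -38/51 - 44*Y/51)
o = -3525593/7562 (o = -1 + 68981/(-38/51 - 44/51*171) = -1 + 68981/(-38/51 - 2508/17) = -1 + 68981/(-7562/51) = -1 + 68981*(-51/7562) = -1 - 3518031/7562 = -3525593/7562 ≈ -466.23)
-13961/o = -13961/(-3525593/7562) = -13961*(-7562/3525593) = 105573082/3525593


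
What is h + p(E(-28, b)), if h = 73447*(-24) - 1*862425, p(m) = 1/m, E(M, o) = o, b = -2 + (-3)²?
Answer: -18376070/7 ≈ -2.6252e+6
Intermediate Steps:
b = 7 (b = -2 + 9 = 7)
h = -2625153 (h = -1762728 - 862425 = -2625153)
h + p(E(-28, b)) = -2625153 + 1/7 = -2625153 + ⅐ = -18376070/7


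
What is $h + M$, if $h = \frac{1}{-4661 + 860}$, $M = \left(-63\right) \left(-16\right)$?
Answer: $\frac{3831407}{3801} \approx 1008.0$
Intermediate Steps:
$M = 1008$
$h = - \frac{1}{3801}$ ($h = \frac{1}{-3801} = - \frac{1}{3801} \approx -0.00026309$)
$h + M = - \frac{1}{3801} + 1008 = \frac{3831407}{3801}$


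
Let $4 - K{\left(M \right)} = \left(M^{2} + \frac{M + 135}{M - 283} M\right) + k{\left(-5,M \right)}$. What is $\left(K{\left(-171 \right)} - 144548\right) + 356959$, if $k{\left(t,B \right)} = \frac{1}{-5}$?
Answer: $\frac{207918107}{1135} \approx 1.8319 \cdot 10^{5}$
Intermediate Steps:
$k{\left(t,B \right)} = - \frac{1}{5}$
$K{\left(M \right)} = \frac{21}{5} - M^{2} - \frac{M \left(135 + M\right)}{-283 + M}$ ($K{\left(M \right)} = 4 - \left(\left(M^{2} + \frac{M + 135}{M - 283} M\right) - \frac{1}{5}\right) = 4 - \left(\left(M^{2} + \frac{135 + M}{-283 + M} M\right) - \frac{1}{5}\right) = 4 - \left(\left(M^{2} + \frac{M \left(135 + M\right)}{-283 + M}\right) - \frac{1}{5}\right) = 4 - \left(- \frac{1}{5} + M^{2} + \frac{M \left(135 + M\right)}{-283 + M}\right) = \frac{21}{5} - M^{2} - \frac{M \left(135 + M\right)}{-283 + M}$)
$\left(K{\left(-171 \right)} - 144548\right) + 356959 = \left(\frac{-5943 - -111834 - 5 \left(-171\right)^{3} + 1410 \left(-171\right)^{2}}{5 \left(-283 - 171\right)} - 144548\right) + 356959 = \left(\frac{-5943 + 111834 - -25001055 + 1410 \cdot 29241}{5 \left(-454\right)} - 144548\right) + 356959 = \left(\frac{1}{5} \left(- \frac{1}{454}\right) \left(-5943 + 111834 + 25001055 + 41229810\right) - 144548\right) + 356959 = \left(\frac{1}{5} \left(- \frac{1}{454}\right) 66336756 - 144548\right) + 356959 = \left(- \frac{33168378}{1135} - 144548\right) + 356959 = - \frac{197230358}{1135} + 356959 = \frac{207918107}{1135}$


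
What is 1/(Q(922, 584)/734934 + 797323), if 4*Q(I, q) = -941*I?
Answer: 1469868/1171959129563 ≈ 1.2542e-6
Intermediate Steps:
Q(I, q) = -941*I/4 (Q(I, q) = (-941*I)/4 = -941*I/4)
1/(Q(922, 584)/734934 + 797323) = 1/(-941/4*922/734934 + 797323) = 1/(-433801/2*1/734934 + 797323) = 1/(-433801/1469868 + 797323) = 1/(1171959129563/1469868) = 1469868/1171959129563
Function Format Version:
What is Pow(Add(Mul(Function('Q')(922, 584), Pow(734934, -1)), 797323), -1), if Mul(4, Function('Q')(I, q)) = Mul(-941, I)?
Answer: Rational(1469868, 1171959129563) ≈ 1.2542e-6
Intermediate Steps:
Function('Q')(I, q) = Mul(Rational(-941, 4), I) (Function('Q')(I, q) = Mul(Rational(1, 4), Mul(-941, I)) = Mul(Rational(-941, 4), I))
Pow(Add(Mul(Function('Q')(922, 584), Pow(734934, -1)), 797323), -1) = Pow(Add(Mul(Mul(Rational(-941, 4), 922), Pow(734934, -1)), 797323), -1) = Pow(Add(Mul(Rational(-433801, 2), Rational(1, 734934)), 797323), -1) = Pow(Add(Rational(-433801, 1469868), 797323), -1) = Pow(Rational(1171959129563, 1469868), -1) = Rational(1469868, 1171959129563)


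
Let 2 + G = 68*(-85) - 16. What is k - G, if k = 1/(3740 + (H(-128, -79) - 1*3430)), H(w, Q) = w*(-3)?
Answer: 4023813/694 ≈ 5798.0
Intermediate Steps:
H(w, Q) = -3*w
G = -5798 (G = -2 + (68*(-85) - 16) = -2 + (-5780 - 16) = -2 - 5796 = -5798)
k = 1/694 (k = 1/(3740 + (-3*(-128) - 1*3430)) = 1/(3740 + (384 - 3430)) = 1/(3740 - 3046) = 1/694 ≈ 0.0014409)
k - G = 1/694 - 1*(-5798) = 1/694 + 5798 = 4023813/694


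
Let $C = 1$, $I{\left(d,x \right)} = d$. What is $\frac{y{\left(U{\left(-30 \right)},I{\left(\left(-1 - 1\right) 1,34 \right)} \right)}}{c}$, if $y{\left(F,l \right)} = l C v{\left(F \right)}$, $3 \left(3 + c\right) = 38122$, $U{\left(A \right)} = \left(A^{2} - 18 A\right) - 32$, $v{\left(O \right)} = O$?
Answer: $- \frac{8448}{38113} \approx -0.22166$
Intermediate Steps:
$U{\left(A \right)} = -32 + A^{2} - 18 A$
$c = \frac{38113}{3}$ ($c = -3 + \frac{1}{3} \cdot 38122 = -3 + \frac{38122}{3} = \frac{38113}{3} \approx 12704.0$)
$y{\left(F,l \right)} = F l$ ($y{\left(F,l \right)} = l 1 F = l F = F l$)
$\frac{y{\left(U{\left(-30 \right)},I{\left(\left(-1 - 1\right) 1,34 \right)} \right)}}{c} = \frac{\left(-32 + \left(-30\right)^{2} - -540\right) \left(-1 - 1\right) 1}{\frac{38113}{3}} = \left(-32 + 900 + 540\right) \left(\left(-2\right) 1\right) \frac{3}{38113} = 1408 \left(-2\right) \frac{3}{38113} = \left(-2816\right) \frac{3}{38113} = - \frac{8448}{38113}$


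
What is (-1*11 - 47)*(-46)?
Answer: 2668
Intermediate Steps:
(-1*11 - 47)*(-46) = (-11 - 47)*(-46) = -58*(-46) = 2668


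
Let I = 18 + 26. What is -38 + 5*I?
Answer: 182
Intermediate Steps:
I = 44
-38 + 5*I = -38 + 5*44 = -38 + 220 = 182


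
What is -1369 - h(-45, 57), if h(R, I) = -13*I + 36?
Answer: -664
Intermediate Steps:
h(R, I) = 36 - 13*I
-1369 - h(-45, 57) = -1369 - (36 - 13*57) = -1369 - (36 - 741) = -1369 - 1*(-705) = -1369 + 705 = -664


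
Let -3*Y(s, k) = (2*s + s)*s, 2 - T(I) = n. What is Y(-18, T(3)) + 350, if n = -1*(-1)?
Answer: 26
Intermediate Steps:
n = 1
T(I) = 1 (T(I) = 2 - 1*1 = 2 - 1 = 1)
Y(s, k) = -s² (Y(s, k) = -(2*s + s)*s/3 = -3*s*s/3 = -s²)
Y(-18, T(3)) + 350 = -1*(-18)² + 350 = -1*324 + 350 = -324 + 350 = 26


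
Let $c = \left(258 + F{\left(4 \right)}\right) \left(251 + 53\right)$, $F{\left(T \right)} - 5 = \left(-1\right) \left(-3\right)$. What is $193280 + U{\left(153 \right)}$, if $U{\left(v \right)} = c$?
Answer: $274144$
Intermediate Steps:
$F{\left(T \right)} = 8$ ($F{\left(T \right)} = 5 - -3 = 5 + 3 = 8$)
$c = 80864$ ($c = \left(258 + 8\right) \left(251 + 53\right) = 266 \cdot 304 = 80864$)
$U{\left(v \right)} = 80864$
$193280 + U{\left(153 \right)} = 193280 + 80864 = 274144$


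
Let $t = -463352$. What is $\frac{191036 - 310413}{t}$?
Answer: $\frac{119377}{463352} \approx 0.25764$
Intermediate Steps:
$\frac{191036 - 310413}{t} = \frac{191036 - 310413}{-463352} = \left(-119377\right) \left(- \frac{1}{463352}\right) = \frac{119377}{463352}$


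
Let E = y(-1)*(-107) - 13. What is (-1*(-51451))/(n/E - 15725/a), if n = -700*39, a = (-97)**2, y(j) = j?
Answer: -22752815573/129171925 ≈ -176.14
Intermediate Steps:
a = 9409
n = -27300
E = 94 (E = -1*(-107) - 13 = 107 - 13 = 94)
(-1*(-51451))/(n/E - 15725/a) = (-1*(-51451))/(-27300/94 - 15725/9409) = 51451/(-27300*1/94 - 15725*1/9409) = 51451/(-13650/47 - 15725/9409) = 51451/(-129171925/442223) = 51451*(-442223/129171925) = -22752815573/129171925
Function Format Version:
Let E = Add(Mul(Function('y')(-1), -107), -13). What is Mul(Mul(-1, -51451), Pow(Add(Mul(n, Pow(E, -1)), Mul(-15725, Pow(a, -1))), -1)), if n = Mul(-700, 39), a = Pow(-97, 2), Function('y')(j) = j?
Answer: Rational(-22752815573, 129171925) ≈ -176.14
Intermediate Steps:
a = 9409
n = -27300
E = 94 (E = Add(Mul(-1, -107), -13) = Add(107, -13) = 94)
Mul(Mul(-1, -51451), Pow(Add(Mul(n, Pow(E, -1)), Mul(-15725, Pow(a, -1))), -1)) = Mul(Mul(-1, -51451), Pow(Add(Mul(-27300, Pow(94, -1)), Mul(-15725, Pow(9409, -1))), -1)) = Mul(51451, Pow(Add(Mul(-27300, Rational(1, 94)), Mul(-15725, Rational(1, 9409))), -1)) = Mul(51451, Pow(Add(Rational(-13650, 47), Rational(-15725, 9409)), -1)) = Mul(51451, Pow(Rational(-129171925, 442223), -1)) = Mul(51451, Rational(-442223, 129171925)) = Rational(-22752815573, 129171925)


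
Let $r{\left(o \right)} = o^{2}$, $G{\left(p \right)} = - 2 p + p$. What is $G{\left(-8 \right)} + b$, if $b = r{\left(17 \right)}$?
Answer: $297$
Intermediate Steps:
$G{\left(p \right)} = - p$
$b = 289$ ($b = 17^{2} = 289$)
$G{\left(-8 \right)} + b = \left(-1\right) \left(-8\right) + 289 = 8 + 289 = 297$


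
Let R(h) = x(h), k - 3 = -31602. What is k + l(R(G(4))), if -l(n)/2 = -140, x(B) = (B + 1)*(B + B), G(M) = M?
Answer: -31319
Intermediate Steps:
k = -31599 (k = 3 - 31602 = -31599)
x(B) = 2*B*(1 + B) (x(B) = (1 + B)*(2*B) = 2*B*(1 + B))
R(h) = 2*h*(1 + h)
l(n) = 280 (l(n) = -2*(-140) = 280)
k + l(R(G(4))) = -31599 + 280 = -31319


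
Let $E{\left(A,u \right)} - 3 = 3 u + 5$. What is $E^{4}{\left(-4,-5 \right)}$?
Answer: $2401$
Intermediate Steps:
$E{\left(A,u \right)} = 8 + 3 u$ ($E{\left(A,u \right)} = 3 + \left(3 u + 5\right) = 3 + \left(5 + 3 u\right) = 8 + 3 u$)
$E^{4}{\left(-4,-5 \right)} = \left(8 + 3 \left(-5\right)\right)^{4} = \left(8 - 15\right)^{4} = \left(-7\right)^{4} = 2401$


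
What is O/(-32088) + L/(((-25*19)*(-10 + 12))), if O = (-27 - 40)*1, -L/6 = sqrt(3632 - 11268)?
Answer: 67/32088 + 6*I*sqrt(1909)/475 ≈ 0.002088 + 0.5519*I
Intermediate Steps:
L = -12*I*sqrt(1909) (L = -6*sqrt(3632 - 11268) = -12*I*sqrt(1909) ≈ -524.31*I)
O = -67 (O = -67*1 = -67)
O/(-32088) + L/(((-25*19)*(-10 + 12))) = -67/(-32088) + (-12*I*sqrt(1909))/(((-25*19)*(-10 + 12))) = -67*(-1/32088) + (-12*I*sqrt(1909))/((-475*2)) = 67/32088 - 12*I*sqrt(1909)/(-950) = 67/32088 - 12*I*sqrt(1909)*(-1/950) = 67/32088 + 6*I*sqrt(1909)/475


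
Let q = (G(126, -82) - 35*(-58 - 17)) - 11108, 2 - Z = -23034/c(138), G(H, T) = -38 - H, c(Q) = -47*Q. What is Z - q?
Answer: 9345730/1081 ≈ 8645.5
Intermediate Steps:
Z = -1677/1081 (Z = 2 - (-23034)/((-47*138)) = 2 - (-23034)/(-6486) = 2 - (-23034)*(-1)/6486 = 2 - 1*3839/1081 = 2 - 3839/1081 = -1677/1081 ≈ -1.5513)
q = -8647 (q = ((-38 - 1*126) - 35*(-58 - 17)) - 11108 = ((-38 - 126) - 35*(-75)) - 11108 = (-164 + 2625) - 11108 = 2461 - 11108 = -8647)
Z - q = -1677/1081 - 1*(-8647) = -1677/1081 + 8647 = 9345730/1081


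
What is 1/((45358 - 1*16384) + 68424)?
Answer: 1/97398 ≈ 1.0267e-5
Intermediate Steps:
1/((45358 - 1*16384) + 68424) = 1/((45358 - 16384) + 68424) = 1/(28974 + 68424) = 1/97398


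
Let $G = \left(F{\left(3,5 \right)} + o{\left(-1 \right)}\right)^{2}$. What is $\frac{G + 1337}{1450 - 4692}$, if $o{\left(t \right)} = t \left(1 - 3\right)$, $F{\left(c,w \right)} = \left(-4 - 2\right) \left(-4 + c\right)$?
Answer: $- \frac{1401}{3242} \approx -0.43214$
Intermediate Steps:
$F{\left(c,w \right)} = 24 - 6 c$ ($F{\left(c,w \right)} = - 6 \left(-4 + c\right) = 24 - 6 c$)
$o{\left(t \right)} = - 2 t$ ($o{\left(t \right)} = t \left(-2\right) = - 2 t$)
$G = 64$ ($G = \left(\left(24 - 18\right) - -2\right)^{2} = \left(\left(24 - 18\right) + 2\right)^{2} = \left(6 + 2\right)^{2} = 8^{2} = 64$)
$\frac{G + 1337}{1450 - 4692} = \frac{64 + 1337}{1450 - 4692} = \frac{1401}{-3242} = 1401 \left(- \frac{1}{3242}\right) = - \frac{1401}{3242}$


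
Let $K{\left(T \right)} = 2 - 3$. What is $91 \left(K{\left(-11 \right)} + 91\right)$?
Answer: $8190$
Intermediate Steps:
$K{\left(T \right)} = -1$ ($K{\left(T \right)} = 2 - 3 = -1$)
$91 \left(K{\left(-11 \right)} + 91\right) = 91 \left(-1 + 91\right) = 91 \cdot 90 = 8190$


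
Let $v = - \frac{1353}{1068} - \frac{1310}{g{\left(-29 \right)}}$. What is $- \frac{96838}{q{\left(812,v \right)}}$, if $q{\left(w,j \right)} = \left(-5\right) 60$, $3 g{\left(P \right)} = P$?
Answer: $\frac{48419}{150} \approx 322.79$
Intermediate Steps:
$g{\left(P \right)} = \frac{P}{3}$
$v = \frac{1386001}{10324}$ ($v = - \frac{1353}{1068} - \frac{1310}{\frac{1}{3} \left(-29\right)} = \left(-1353\right) \frac{1}{1068} - \frac{1310}{- \frac{29}{3}} = - \frac{451}{356} - - \frac{3930}{29} = - \frac{451}{356} + \frac{3930}{29} = \frac{1386001}{10324} \approx 134.25$)
$q{\left(w,j \right)} = -300$
$- \frac{96838}{q{\left(812,v \right)}} = - \frac{96838}{-300} = \left(-96838\right) \left(- \frac{1}{300}\right) = \frac{48419}{150}$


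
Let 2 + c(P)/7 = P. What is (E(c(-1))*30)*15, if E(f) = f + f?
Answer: -18900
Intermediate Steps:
c(P) = -14 + 7*P
E(f) = 2*f
(E(c(-1))*30)*15 = ((2*(-14 + 7*(-1)))*30)*15 = ((2*(-14 - 7))*30)*15 = ((2*(-21))*30)*15 = -42*30*15 = -1260*15 = -18900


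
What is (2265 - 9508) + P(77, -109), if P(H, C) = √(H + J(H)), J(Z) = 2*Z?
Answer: -7243 + √231 ≈ -7227.8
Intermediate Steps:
P(H, C) = √3*√H (P(H, C) = √(H + 2*H) = √(3*H) = √3*√H)
(2265 - 9508) + P(77, -109) = (2265 - 9508) + √3*√77 = -7243 + √231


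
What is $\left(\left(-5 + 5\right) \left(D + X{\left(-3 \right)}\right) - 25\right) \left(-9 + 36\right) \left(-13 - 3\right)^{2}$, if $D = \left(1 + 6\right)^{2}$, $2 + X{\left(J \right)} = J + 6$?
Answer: $-172800$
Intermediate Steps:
$X{\left(J \right)} = 4 + J$ ($X{\left(J \right)} = -2 + \left(J + 6\right) = -2 + \left(6 + J\right) = 4 + J$)
$D = 49$ ($D = 7^{2} = 49$)
$\left(\left(-5 + 5\right) \left(D + X{\left(-3 \right)}\right) - 25\right) \left(-9 + 36\right) \left(-13 - 3\right)^{2} = \left(\left(-5 + 5\right) \left(49 + \left(4 - 3\right)\right) - 25\right) \left(-9 + 36\right) \left(-13 - 3\right)^{2} = \left(0 \left(49 + 1\right) - 25\right) 27 \left(-16\right)^{2} = \left(0 \cdot 50 - 25\right) 27 \cdot 256 = \left(0 - 25\right) 27 \cdot 256 = \left(-25\right) 27 \cdot 256 = \left(-675\right) 256 = -172800$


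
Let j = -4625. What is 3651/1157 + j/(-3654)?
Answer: 18691879/4227678 ≈ 4.4213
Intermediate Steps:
3651/1157 + j/(-3654) = 3651/1157 - 4625/(-3654) = 3651*(1/1157) - 4625*(-1/3654) = 3651/1157 + 4625/3654 = 18691879/4227678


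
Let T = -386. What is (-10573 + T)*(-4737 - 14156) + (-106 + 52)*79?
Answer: 207044121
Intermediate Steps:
(-10573 + T)*(-4737 - 14156) + (-106 + 52)*79 = (-10573 - 386)*(-4737 - 14156) + (-106 + 52)*79 = -10959*(-18893) - 54*79 = 207048387 - 4266 = 207044121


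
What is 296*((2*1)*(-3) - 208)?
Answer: -63344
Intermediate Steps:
296*((2*1)*(-3) - 208) = 296*(2*(-3) - 208) = 296*(-6 - 208) = 296*(-214) = -63344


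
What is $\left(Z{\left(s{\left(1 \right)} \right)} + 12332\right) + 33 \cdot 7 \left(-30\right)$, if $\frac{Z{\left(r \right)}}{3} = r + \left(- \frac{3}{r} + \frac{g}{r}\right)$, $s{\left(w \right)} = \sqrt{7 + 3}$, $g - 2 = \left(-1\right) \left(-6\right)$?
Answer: $5402 + \frac{9 \sqrt{10}}{2} \approx 5416.2$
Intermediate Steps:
$g = 8$ ($g = 2 - -6 = 2 + 6 = 8$)
$s{\left(w \right)} = \sqrt{10}$
$Z{\left(r \right)} = 3 r + \frac{15}{r}$ ($Z{\left(r \right)} = 3 \left(r + \left(- \frac{3}{r} + \frac{8}{r}\right)\right) = 3 \left(r + \frac{5}{r}\right) = 3 r + \frac{15}{r}$)
$\left(Z{\left(s{\left(1 \right)} \right)} + 12332\right) + 33 \cdot 7 \left(-30\right) = \left(\left(3 \sqrt{10} + \frac{15}{\sqrt{10}}\right) + 12332\right) + 33 \cdot 7 \left(-30\right) = \left(\left(3 \sqrt{10} + 15 \frac{\sqrt{10}}{10}\right) + 12332\right) + 231 \left(-30\right) = \left(\left(3 \sqrt{10} + \frac{3 \sqrt{10}}{2}\right) + 12332\right) - 6930 = \left(\frac{9 \sqrt{10}}{2} + 12332\right) - 6930 = \left(12332 + \frac{9 \sqrt{10}}{2}\right) - 6930 = 5402 + \frac{9 \sqrt{10}}{2}$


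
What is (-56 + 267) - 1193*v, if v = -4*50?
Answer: 238811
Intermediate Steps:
v = -200
(-56 + 267) - 1193*v = (-56 + 267) - 1193*(-200) = 211 + 238600 = 238811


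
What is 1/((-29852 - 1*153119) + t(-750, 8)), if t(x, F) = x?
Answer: -1/183721 ≈ -5.4430e-6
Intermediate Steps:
1/((-29852 - 1*153119) + t(-750, 8)) = 1/((-29852 - 1*153119) - 750) = 1/((-29852 - 153119) - 750) = 1/(-182971 - 750) = 1/(-183721) = -1/183721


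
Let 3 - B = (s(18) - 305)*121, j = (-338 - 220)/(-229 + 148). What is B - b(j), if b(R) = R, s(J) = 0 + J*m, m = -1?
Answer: 351712/9 ≈ 39079.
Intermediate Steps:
j = 62/9 (j = -558/(-81) = -558*(-1/81) = 62/9 ≈ 6.8889)
s(J) = -J (s(J) = 0 + J*(-1) = 0 - J = -J)
B = 39086 (B = 3 - (-1*18 - 305)*121 = 3 - (-18 - 305)*121 = 3 - (-323)*121 = 3 - 1*(-39083) = 3 + 39083 = 39086)
B - b(j) = 39086 - 1*62/9 = 39086 - 62/9 = 351712/9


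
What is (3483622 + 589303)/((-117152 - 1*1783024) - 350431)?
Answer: -4072925/2250607 ≈ -1.8097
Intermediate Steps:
(3483622 + 589303)/((-117152 - 1*1783024) - 350431) = 4072925/((-117152 - 1783024) - 350431) = 4072925/(-1900176 - 350431) = 4072925/(-2250607) = 4072925*(-1/2250607) = -4072925/2250607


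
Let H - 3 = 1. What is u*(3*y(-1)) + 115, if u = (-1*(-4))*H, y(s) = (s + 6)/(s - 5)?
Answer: 75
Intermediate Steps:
H = 4 (H = 3 + 1 = 4)
y(s) = (6 + s)/(-5 + s)
u = 16 (u = -1*(-4)*4 = 4*4 = 16)
u*(3*y(-1)) + 115 = 16*(3*((6 - 1)/(-5 - 1))) + 115 = 16*(3*(5/(-6))) + 115 = 16*(3*(-⅙*5)) + 115 = 16*(3*(-⅚)) + 115 = 16*(-5/2) + 115 = -40 + 115 = 75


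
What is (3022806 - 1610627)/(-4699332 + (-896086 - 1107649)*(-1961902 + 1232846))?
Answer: 1412179/1460830324828 ≈ 9.6670e-7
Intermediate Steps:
(3022806 - 1610627)/(-4699332 + (-896086 - 1107649)*(-1961902 + 1232846)) = 1412179/(-4699332 - 2003735*(-729056)) = 1412179/(-4699332 + 1460835024160) = 1412179/1460830324828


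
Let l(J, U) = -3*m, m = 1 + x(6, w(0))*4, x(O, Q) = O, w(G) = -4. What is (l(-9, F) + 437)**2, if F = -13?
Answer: 131044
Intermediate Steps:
m = 25 (m = 1 + 6*4 = 1 + 24 = 25)
l(J, U) = -75 (l(J, U) = -3*25 = -75)
(l(-9, F) + 437)**2 = (-75 + 437)**2 = 362**2 = 131044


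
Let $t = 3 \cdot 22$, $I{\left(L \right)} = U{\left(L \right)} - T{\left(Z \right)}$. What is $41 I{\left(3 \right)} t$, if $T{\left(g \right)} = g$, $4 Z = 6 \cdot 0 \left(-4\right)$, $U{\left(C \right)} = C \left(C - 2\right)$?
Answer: $8118$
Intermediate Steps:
$U{\left(C \right)} = C \left(-2 + C\right)$
$Z = 0$ ($Z = \frac{6 \cdot 0 \left(-4\right)}{4} = \frac{0 \left(-4\right)}{4} = \frac{1}{4} \cdot 0 = 0$)
$I{\left(L \right)} = L \left(-2 + L\right)$ ($I{\left(L \right)} = L \left(-2 + L\right) - 0 = L \left(-2 + L\right) + 0 = L \left(-2 + L\right)$)
$t = 66$
$41 I{\left(3 \right)} t = 41 \cdot 3 \left(-2 + 3\right) 66 = 41 \cdot 3 \cdot 1 \cdot 66 = 41 \cdot 3 \cdot 66 = 123 \cdot 66 = 8118$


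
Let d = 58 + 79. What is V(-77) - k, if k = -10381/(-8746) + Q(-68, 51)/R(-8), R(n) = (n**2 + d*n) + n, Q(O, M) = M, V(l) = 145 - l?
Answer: 1004463143/4547920 ≈ 220.86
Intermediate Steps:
d = 137
R(n) = n**2 + 138*n (R(n) = (n**2 + 137*n) + n = n**2 + 138*n)
k = 5175097/4547920 (k = -10381/(-8746) + 51/((-8*(138 - 8))) = -10381*(-1/8746) + 51/((-8*130)) = 10381/8746 + 51/(-1040) = 10381/8746 + 51*(-1/1040) = 10381/8746 - 51/1040 = 5175097/4547920 ≈ 1.1379)
V(-77) - k = (145 - 1*(-77)) - 1*5175097/4547920 = (145 + 77) - 5175097/4547920 = 222 - 5175097/4547920 = 1004463143/4547920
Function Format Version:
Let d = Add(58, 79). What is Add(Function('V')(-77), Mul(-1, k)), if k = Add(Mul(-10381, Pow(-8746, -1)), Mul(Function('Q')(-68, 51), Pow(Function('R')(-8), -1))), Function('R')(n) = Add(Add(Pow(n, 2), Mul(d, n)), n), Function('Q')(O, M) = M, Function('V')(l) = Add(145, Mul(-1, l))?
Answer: Rational(1004463143, 4547920) ≈ 220.86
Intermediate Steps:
d = 137
Function('R')(n) = Add(Pow(n, 2), Mul(138, n)) (Function('R')(n) = Add(Add(Pow(n, 2), Mul(137, n)), n) = Add(Pow(n, 2), Mul(138, n)))
k = Rational(5175097, 4547920) (k = Add(Mul(-10381, Pow(-8746, -1)), Mul(51, Pow(Mul(-8, Add(138, -8)), -1))) = Add(Mul(-10381, Rational(-1, 8746)), Mul(51, Pow(Mul(-8, 130), -1))) = Add(Rational(10381, 8746), Mul(51, Pow(-1040, -1))) = Add(Rational(10381, 8746), Mul(51, Rational(-1, 1040))) = Add(Rational(10381, 8746), Rational(-51, 1040)) = Rational(5175097, 4547920) ≈ 1.1379)
Add(Function('V')(-77), Mul(-1, k)) = Add(Add(145, Mul(-1, -77)), Mul(-1, Rational(5175097, 4547920))) = Add(Add(145, 77), Rational(-5175097, 4547920)) = Add(222, Rational(-5175097, 4547920)) = Rational(1004463143, 4547920)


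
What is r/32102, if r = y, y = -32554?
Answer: -16277/16051 ≈ -1.0141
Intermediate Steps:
r = -32554
r/32102 = -32554/32102 = -32554*1/32102 = -16277/16051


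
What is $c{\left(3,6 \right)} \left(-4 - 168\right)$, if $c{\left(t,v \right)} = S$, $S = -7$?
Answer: $1204$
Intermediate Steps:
$c{\left(t,v \right)} = -7$
$c{\left(3,6 \right)} \left(-4 - 168\right) = - 7 \left(-4 - 168\right) = \left(-7\right) \left(-172\right) = 1204$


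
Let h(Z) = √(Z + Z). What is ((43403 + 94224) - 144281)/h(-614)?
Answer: 3327*I*√307/307 ≈ 189.88*I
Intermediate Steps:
h(Z) = √2*√Z (h(Z) = √(2*Z) = √2*√Z)
((43403 + 94224) - 144281)/h(-614) = ((43403 + 94224) - 144281)/((√2*√(-614))) = (137627 - 144281)/((√2*(I*√614))) = -6654*(-I*√307/614) = -(-3327)*I*√307/307 = 3327*I*√307/307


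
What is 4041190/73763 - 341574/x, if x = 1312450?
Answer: 2639332146269/48405124675 ≈ 54.526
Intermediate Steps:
4041190/73763 - 341574/x = 4041190/73763 - 341574/1312450 = 4041190*(1/73763) - 341574*1/1312450 = 4041190/73763 - 170787/656225 = 2639332146269/48405124675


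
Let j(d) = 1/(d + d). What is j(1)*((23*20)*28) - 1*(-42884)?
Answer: 49324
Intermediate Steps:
j(d) = 1/(2*d)
j(1)*((23*20)*28) - 1*(-42884) = ((½)/1)*((23*20)*28) - 1*(-42884) = ((½)*1)*(460*28) + 42884 = (½)*12880 + 42884 = 6440 + 42884 = 49324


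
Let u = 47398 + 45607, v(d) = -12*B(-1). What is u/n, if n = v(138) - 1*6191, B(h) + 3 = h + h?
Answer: -93005/6131 ≈ -15.170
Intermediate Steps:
B(h) = -3 + 2*h (B(h) = -3 + (h + h) = -3 + 2*h)
v(d) = 60 (v(d) = -12*(-3 + 2*(-1)) = -12*(-3 - 2) = -12*(-5) = 60)
n = -6131 (n = 60 - 1*6191 = 60 - 6191 = -6131)
u = 93005
u/n = 93005/(-6131) = 93005*(-1/6131) = -93005/6131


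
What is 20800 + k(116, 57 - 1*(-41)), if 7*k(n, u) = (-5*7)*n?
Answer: 20220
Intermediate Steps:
k(n, u) = -5*n (k(n, u) = ((-5*7)*n)/7 = (-35*n)/7 = -5*n)
20800 + k(116, 57 - 1*(-41)) = 20800 - 5*116 = 20800 - 580 = 20220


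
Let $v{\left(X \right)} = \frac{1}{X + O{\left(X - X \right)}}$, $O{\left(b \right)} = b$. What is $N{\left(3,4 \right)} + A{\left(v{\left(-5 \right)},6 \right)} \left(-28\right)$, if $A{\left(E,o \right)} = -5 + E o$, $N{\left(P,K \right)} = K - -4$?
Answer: $\frac{908}{5} \approx 181.6$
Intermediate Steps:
$N{\left(P,K \right)} = 4 + K$ ($N{\left(P,K \right)} = K + 4 = 4 + K$)
$v{\left(X \right)} = \frac{1}{X}$ ($v{\left(X \right)} = \frac{1}{X + \left(X - X\right)} = \frac{1}{X + 0} = \frac{1}{X}$)
$N{\left(3,4 \right)} + A{\left(v{\left(-5 \right)},6 \right)} \left(-28\right) = \left(4 + 4\right) + \left(-5 + \frac{1}{-5} \cdot 6\right) \left(-28\right) = 8 + \left(-5 - \frac{6}{5}\right) \left(-28\right) = 8 - - \frac{868}{5} = 8 + \frac{868}{5} = \frac{908}{5}$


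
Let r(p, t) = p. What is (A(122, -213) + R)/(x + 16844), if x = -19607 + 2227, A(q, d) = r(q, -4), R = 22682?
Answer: -5701/134 ≈ -42.545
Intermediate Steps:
A(q, d) = q
x = -17380
(A(122, -213) + R)/(x + 16844) = (122 + 22682)/(-17380 + 16844) = 22804/(-536) = 22804*(-1/536) = -5701/134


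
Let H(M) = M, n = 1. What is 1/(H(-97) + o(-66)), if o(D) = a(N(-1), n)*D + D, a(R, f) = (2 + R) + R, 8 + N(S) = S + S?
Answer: 1/1025 ≈ 0.00097561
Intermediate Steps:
N(S) = -8 + 2*S (N(S) = -8 + (S + S) = -8 + 2*S)
a(R, f) = 2 + 2*R
o(D) = -17*D (o(D) = (2 + 2*(-8 + 2*(-1)))*D + D = (2 + 2*(-8 - 2))*D + D = (2 + 2*(-10))*D + D = (2 - 20)*D + D = -18*D + D = -17*D)
1/(H(-97) + o(-66)) = 1/(-97 - 17*(-66)) = 1/(-97 + 1122) = 1/1025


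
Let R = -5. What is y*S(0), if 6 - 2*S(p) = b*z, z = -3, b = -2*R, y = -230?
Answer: -4140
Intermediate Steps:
b = 10 (b = -2*(-5) = 10)
S(p) = 18 (S(p) = 3 - 5*(-3) = 3 - ½*(-30) = 3 + 15 = 18)
y*S(0) = -230*18 = -4140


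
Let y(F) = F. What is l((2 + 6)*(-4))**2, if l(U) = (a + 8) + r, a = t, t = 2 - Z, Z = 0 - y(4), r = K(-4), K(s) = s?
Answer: 100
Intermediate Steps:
r = -4
Z = -4 (Z = 0 - 1*4 = 0 - 4 = -4)
t = 6 (t = 2 - 1*(-4) = 2 + 4 = 6)
a = 6
l(U) = 10 (l(U) = (6 + 8) - 4 = 14 - 4 = 10)
l((2 + 6)*(-4))**2 = 10**2 = 100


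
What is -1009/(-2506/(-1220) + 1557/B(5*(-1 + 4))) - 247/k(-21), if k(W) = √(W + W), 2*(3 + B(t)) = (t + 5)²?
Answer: -121251530/1196611 + 247*I*√42/42 ≈ -101.33 + 38.113*I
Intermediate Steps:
B(t) = -3 + (5 + t)²/2 (B(t) = -3 + (t + 5)²/2 = -3 + (5 + t)²/2)
k(W) = √2*√W (k(W) = √(2*W) = √2*√W)
-1009/(-2506/(-1220) + 1557/B(5*(-1 + 4))) - 247/k(-21) = -1009/(-2506/(-1220) + 1557/(-3 + (5 + 5*(-1 + 4))²/2)) - 247*(-I*√42/42) = -1009/(-2506*(-1/1220) + 1557/(-3 + (5 + 5*3)²/2)) - 247*(-I*√42/42) = -1009/(1253/610 + 1557/(-3 + (5 + 15)²/2)) - 247*(-I*√42/42) = -1009/(1253/610 + 1557/(-3 + (½)*20²)) - (-247)*I*√42/42 = -1009/(1253/610 + 1557/(-3 + (½)*400)) + 247*I*√42/42 = -1009/(1253/610 + 1557/(-3 + 200)) + 247*I*√42/42 = -1009/(1253/610 + 1557/197) + 247*I*√42/42 = -1009/1196611/120170 + 247*I*√42/42 = -1009*120170/1196611 + 247*I*√42/42 = -121251530/1196611 + 247*I*√42/42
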